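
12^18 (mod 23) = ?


12^1 mod 23 = 12
12^2 mod 23 = 6
12^3 mod 23 = 3
12^4 mod 23 = 13
12^5 mod 23 = 18
12^6 mod 23 = 9
12^7 mod 23 = 16
12^8 mod 23 = 8
12^9 mod 23 = 4
12^10 mod 23 = 2
12^11 mod 23 = 1
12^12 mod 23 = 12
12^13 mod 23 = 6
12^14 mod 23 = 3
12^15 mod 23 = 13
12^16 mod 23 = 18
12^17 mod 23 = 9
12^18 mod 23 = 16


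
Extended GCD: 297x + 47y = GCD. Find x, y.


Tabular extended Euclidean (each row: r = 297*s + 47*t):
r=297, s=1, t=0
r=47, s=0, t=1
q=6: r=15, s=1, t=-6   [297*(1) + 47*(-6) = 15]
q=3: r=2, s=-3, t=19   [297*(-3) + 47*(19) = 2]
q=7: r=1, s=22, t=-139   [297*(22) + 47*(-139) = 1]
q=2: r=0, s=-47, t=297   [297*(-47) + 47*(297) = 0]
GCD = 1; from the row with r=1: x=22, y=-139
Check: 297*(22) + 47*(-139) = 6534 - 6533 = 1

GCD = 1, x = 22, y = -139


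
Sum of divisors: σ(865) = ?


Divisors of 865: 1, 5, 173, 865
Sum = 1 + 5 + 173 + 865 = 1044

σ(865) = 1044


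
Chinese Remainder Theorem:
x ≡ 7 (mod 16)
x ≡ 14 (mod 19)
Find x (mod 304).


M = 16*19 = 304
M1 = M/16 = 19, M2 = M/19 = 16
M1^(-1) mod 16 = 11, M2^(-1) mod 19 = 6
x = 7*19*11 + 14*16*6 = 2807
2807 mod 304 = 71
Check: 71 mod 16 = 7 ✓, 71 mod 19 = 14 ✓

x ≡ 71 (mod 304)


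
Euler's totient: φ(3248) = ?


3248 = 2^4 × 7 × 29
Prime factors: 2, 7, 29
φ(3248) = 3248 × (1-1/2) × (1-1/7) × (1-1/29)
= 3248 × 1/2 × 6/7 × 28/29 = 1344

φ(3248) = 1344


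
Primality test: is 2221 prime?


Check divisors up to sqrt(2221) = 47.1275
No divisors found.
2221 is prime.

Yes, 2221 is prime


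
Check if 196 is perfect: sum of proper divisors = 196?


Proper divisors of 196: 1, 2, 4, 7, 14, 28, 49, 98
Sum = 1 + 2 + 4 + 7 + 14 + 28 + 49 + 98 = 203

No, 196 is not perfect (203 ≠ 196)


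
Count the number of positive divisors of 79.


79 = 79^1
d(79) = (1+1) = 2

2 divisors


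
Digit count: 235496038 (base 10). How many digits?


235496038 has 9 digits in base 10
floor(log10(235496038)) + 1 = floor(8.3720) + 1 = 9

9 digits (base 10)


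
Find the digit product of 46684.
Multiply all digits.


4 × 6 × 6 × 8 × 4 = 4608


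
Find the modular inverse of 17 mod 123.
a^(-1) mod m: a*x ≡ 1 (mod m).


Use the extended Euclidean algorithm on (123, 17); each row r = 123*s + 17*t:
r=123, s=1, t=0
r=17, s=0, t=1
q=7: r=4, s=1, t=-7   [123*(1) + 17*(-7) = 4]
q=4: r=1, s=-4, t=29   [123*(-4) + 17*(29) = 1]
q=4: r=0, s=17, t=-123   [123*(17) + 17*(-123) = 0]
GCD = 1 with t = 29, so 17*(29) ≡ 1 (mod 123)
Inverse = 29 mod 123 = 29
Check: 17 * 29 = 493 ≡ 1 (mod 123)

17^(-1) ≡ 29 (mod 123)


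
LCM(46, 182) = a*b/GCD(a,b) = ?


GCD(46, 182) = 2
LCM = 46*182/2 = 8372/2 = 4186

LCM = 4186


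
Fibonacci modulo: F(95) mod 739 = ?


F(k) mod 739 for k=1..95:
1, 1, 2, 3, 5, 8, 13, 21, 34, 55, 89, 144, 233, 377, 610, 248, 119, 367, 486, 114, 600, 714, 575, 550, 386, 197, 583, 41, 624, 665, 550, 476, 287, 24, 311, 335, 646, 242, 149, 391, 540, 192, 732, 185, 178, 363, 541, 165, 706, 132, 99, 231, 330, 561, 152, 713, 126, 100, 226, 326, 552, 139, 691, 91, 43, 134, 177, 311, 488, 60, 548, 608, 417, 286, 703, 250, 214, 464, 678, 403, 342, 6, 348, 354, 702, 317, 280, 597, 138, 735, 134, 130, 264, 394, 658
F(95) mod 739 = 658


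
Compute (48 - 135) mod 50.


48 - 135 = -87
-87 mod 50 = 13


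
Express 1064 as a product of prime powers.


1064 / 2 = 532
532 / 2 = 266
266 / 2 = 133
133 / 7 = 19
19 / 19 = 1
1064 = 2^3 × 7 × 19


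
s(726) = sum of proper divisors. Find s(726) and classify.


Proper divisors: 1, 2, 3, 6, 11, 22, 33, 66, 121, 242, 363
Sum = 1 + 2 + 3 + 6 + 11 + 22 + 33 + 66 + 121 + 242 + 363 = 870
870 > 726 → abundant

s(726) = 870 (abundant)


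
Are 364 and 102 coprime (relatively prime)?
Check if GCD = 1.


Euclidean algorithm:
364 = 3 * 102 + 58
102 = 1 * 58 + 44
58 = 1 * 44 + 14
44 = 3 * 14 + 2
14 = 7 * 2 + 0
GCD(364, 102) = 2

No, not coprime (GCD = 2)


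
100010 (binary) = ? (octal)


100010 (base 2) = 34 (decimal)
34 (decimal) = 42 (base 8)


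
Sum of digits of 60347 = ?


6 + 0 + 3 + 4 + 7 = 20


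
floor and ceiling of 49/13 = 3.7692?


49/13 = 3.7692
floor = 3
ceil = 4

floor = 3, ceil = 4


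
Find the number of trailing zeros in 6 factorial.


floor(6/5) = 1
Total = 1

1 trailing zeros


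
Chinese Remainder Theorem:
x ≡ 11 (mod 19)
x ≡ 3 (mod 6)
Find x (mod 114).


M = 19*6 = 114
M1 = M/19 = 6, M2 = M/6 = 19
M1^(-1) mod 19 = 16, M2^(-1) mod 6 = 1
x = 11*6*16 + 3*19*1 = 1113
1113 mod 114 = 87
Check: 87 mod 19 = 11 ✓, 87 mod 6 = 3 ✓

x ≡ 87 (mod 114)


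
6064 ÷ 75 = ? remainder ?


6064 = 75 * 80 + 64
Check: 6000 + 64 = 6064

q = 80, r = 64


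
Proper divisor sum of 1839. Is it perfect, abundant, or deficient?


Proper divisors: 1, 3, 613
Sum = 1 + 3 + 613 = 617
617 < 1839 → deficient

s(1839) = 617 (deficient)


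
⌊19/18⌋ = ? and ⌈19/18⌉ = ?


19/18 = 1.0556
floor = 1
ceil = 2

floor = 1, ceil = 2


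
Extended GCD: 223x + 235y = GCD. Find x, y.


Tabular extended Euclidean (each row: r = 223*s + 235*t):
r=223, s=1, t=0
r=235, s=0, t=1
q=0: r=223, s=1, t=0   [223*(1) + 235*(0) = 223]
q=1: r=12, s=-1, t=1   [223*(-1) + 235*(1) = 12]
q=18: r=7, s=19, t=-18   [223*(19) + 235*(-18) = 7]
q=1: r=5, s=-20, t=19   [223*(-20) + 235*(19) = 5]
q=1: r=2, s=39, t=-37   [223*(39) + 235*(-37) = 2]
q=2: r=1, s=-98, t=93   [223*(-98) + 235*(93) = 1]
q=2: r=0, s=235, t=-223   [223*(235) + 235*(-223) = 0]
GCD = 1; from the row with r=1: x=-98, y=93
Check: 223*(-98) + 235*(93) = -21854 + 21855 = 1

GCD = 1, x = -98, y = 93


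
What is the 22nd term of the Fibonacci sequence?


Sequence: 1, 1, 2, 3, 5, 8, 13, 21, 34, 55, 89, 144, 233, 377, 610, 987, 1597, 2584, 4181, 6765, 10946, 17711
F(22) = 17711


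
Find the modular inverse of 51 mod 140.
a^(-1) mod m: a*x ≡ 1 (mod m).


Use the extended Euclidean algorithm on (140, 51); each row r = 140*s + 51*t:
r=140, s=1, t=0
r=51, s=0, t=1
q=2: r=38, s=1, t=-2   [140*(1) + 51*(-2) = 38]
q=1: r=13, s=-1, t=3   [140*(-1) + 51*(3) = 13]
q=2: r=12, s=3, t=-8   [140*(3) + 51*(-8) = 12]
q=1: r=1, s=-4, t=11   [140*(-4) + 51*(11) = 1]
q=12: r=0, s=51, t=-140   [140*(51) + 51*(-140) = 0]
GCD = 1 with t = 11, so 51*(11) ≡ 1 (mod 140)
Inverse = 11 mod 140 = 11
Check: 51 * 11 = 561 ≡ 1 (mod 140)

51^(-1) ≡ 11 (mod 140)


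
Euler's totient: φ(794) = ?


794 = 2 × 397
Prime factors: 2, 397
φ(794) = 794 × (1-1/2) × (1-1/397)
= 794 × 1/2 × 396/397 = 396

φ(794) = 396


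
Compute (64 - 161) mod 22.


64 - 161 = -97
-97 mod 22 = 13


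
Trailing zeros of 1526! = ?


floor(1526/5) = 305
floor(1526/25) = 61
floor(1526/125) = 12
floor(1526/625) = 2
Total = 380

380 trailing zeros


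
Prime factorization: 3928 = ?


3928 / 2 = 1964
1964 / 2 = 982
982 / 2 = 491
491 / 491 = 1
3928 = 2^3 × 491


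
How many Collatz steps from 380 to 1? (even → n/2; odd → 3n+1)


380 → 190 → 95 → 286 → 143 → 430 → 215 → 646 → 323 → 970 → 485 → 1456 → 728 → 364 → 182 → 91 → 274 → 137 → 412 → 206 → 103 → 310 → 155 → 466 → 233 → 700 → 350 → 175 → 526 → 263 → 790 → 395 → 1186 → 593 → 1780 → 890 → 445 → 1336 → 668 → 334 → 167 → 502 → 251 → 754 → 377 → 1132 → 566 → 283 → 850 → 425 → 1276 → 638 → 319 → 958 → 479 → 1438 → 719 → 2158 → 1079 → 3238 → 1619 → 4858 → 2429 → 7288 → 3644 → 1822 → 911 → 2734 → 1367 → 4102 → 2051 → 6154 → 3077 → 9232 → 4616 → 2308 → 1154 → 577 → 1732 → 866 → 433 → 1300 → 650 → 325 → 976 → 488 → 244 → 122 → 61 → 184 → 92 → 46 → 23 → 70 → 35 → 106 → 53 → 160 → 80 → 40 → 20 → 10 → 5 → 16 → 8 → 4 → 2 → 1
Total steps = 107

107 steps


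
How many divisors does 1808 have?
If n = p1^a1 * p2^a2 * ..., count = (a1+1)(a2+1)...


1808 = 2^4 × 113^1
d(1808) = (4+1) × (1+1) = 10

10 divisors


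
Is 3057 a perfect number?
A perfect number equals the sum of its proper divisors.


Proper divisors of 3057: 1, 3, 1019
Sum = 1 + 3 + 1019 = 1023

No, 3057 is not perfect (1023 ≠ 3057)


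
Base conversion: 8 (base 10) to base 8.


8 (base 10) = 8 (decimal)
8 (decimal) = 10 (base 8)


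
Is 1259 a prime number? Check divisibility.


Check divisors up to sqrt(1259) = 35.4824
No divisors found.
1259 is prime.

Yes, 1259 is prime


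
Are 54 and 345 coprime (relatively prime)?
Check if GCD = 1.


Euclidean algorithm:
345 = 6 * 54 + 21
54 = 2 * 21 + 12
21 = 1 * 12 + 9
12 = 1 * 9 + 3
9 = 3 * 3 + 0
GCD(54, 345) = 3

No, not coprime (GCD = 3)


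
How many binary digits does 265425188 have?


265425188 in base 2 = 1111110100100001000100100100
Number of digits = 28

28 digits (base 2)


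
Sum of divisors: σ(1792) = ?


Divisors of 1792: 1, 2, 4, 7, 8, 14, 16, 28, 32, 56, 64, 112, 128, 224, 256, 448, 896, 1792
Sum = 1 + 2 + 4 + 7 + 8 + 14 + 16 + 28 + 32 + 56 + 64 + 112 + 128 + 224 + 256 + 448 + 896 + 1792 = 4088

σ(1792) = 4088


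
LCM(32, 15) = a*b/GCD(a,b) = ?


GCD(32, 15) = 1
LCM = 32*15/1 = 480/1 = 480

LCM = 480


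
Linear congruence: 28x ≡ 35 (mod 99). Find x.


GCD(28, 99) = 1, unique solution
a^(-1) mod 99 = 46
x = 46 * 35 mod 99 = 26

x ≡ 26 (mod 99)


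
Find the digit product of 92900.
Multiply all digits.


9 × 2 × 9 × 0 × 0 = 0


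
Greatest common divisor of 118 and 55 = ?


118 = 2 * 55 + 8
55 = 6 * 8 + 7
8 = 1 * 7 + 1
7 = 7 * 1 + 0
GCD = 1


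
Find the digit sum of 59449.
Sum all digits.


5 + 9 + 4 + 4 + 9 = 31


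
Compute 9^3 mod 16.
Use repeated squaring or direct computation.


9^1 mod 16 = 9
9^2 mod 16 = 1
9^3 mod 16 = 9


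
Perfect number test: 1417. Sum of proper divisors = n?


Proper divisors of 1417: 1, 13, 109
Sum = 1 + 13 + 109 = 123

No, 1417 is not perfect (123 ≠ 1417)


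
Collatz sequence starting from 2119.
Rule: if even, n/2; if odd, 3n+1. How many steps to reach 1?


2119 → 6358 → 3179 → 9538 → 4769 → 14308 → 7154 → 3577 → 10732 → 5366 → 2683 → 8050 → 4025 → 12076 → 6038 → 3019 → 9058 → 4529 → 13588 → 6794 → 3397 → 10192 → 5096 → 2548 → 1274 → 637 → 1912 → 956 → 478 → 239 → 718 → 359 → 1078 → 539 → 1618 → 809 → 2428 → 1214 → 607 → 1822 → 911 → 2734 → 1367 → 4102 → 2051 → 6154 → 3077 → 9232 → 4616 → 2308 → 1154 → 577 → 1732 → 866 → 433 → 1300 → 650 → 325 → 976 → 488 → 244 → 122 → 61 → 184 → 92 → 46 → 23 → 70 → 35 → 106 → 53 → 160 → 80 → 40 → 20 → 10 → 5 → 16 → 8 → 4 → 2 → 1
Total steps = 81

81 steps


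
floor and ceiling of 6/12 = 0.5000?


6/12 = 0.5000
floor = 0
ceil = 1

floor = 0, ceil = 1


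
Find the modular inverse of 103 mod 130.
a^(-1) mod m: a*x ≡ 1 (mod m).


Use the extended Euclidean algorithm on (130, 103); each row r = 130*s + 103*t:
r=130, s=1, t=0
r=103, s=0, t=1
q=1: r=27, s=1, t=-1   [130*(1) + 103*(-1) = 27]
q=3: r=22, s=-3, t=4   [130*(-3) + 103*(4) = 22]
q=1: r=5, s=4, t=-5   [130*(4) + 103*(-5) = 5]
q=4: r=2, s=-19, t=24   [130*(-19) + 103*(24) = 2]
q=2: r=1, s=42, t=-53   [130*(42) + 103*(-53) = 1]
q=2: r=0, s=-103, t=130   [130*(-103) + 103*(130) = 0]
GCD = 1 with t = -53, so 103*(-53) ≡ 1 (mod 130)
Inverse = -53 mod 130 = 77
Check: 103 * 77 = 7931 ≡ 1 (mod 130)

103^(-1) ≡ 77 (mod 130)


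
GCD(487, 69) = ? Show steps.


487 = 7 * 69 + 4
69 = 17 * 4 + 1
4 = 4 * 1 + 0
GCD = 1


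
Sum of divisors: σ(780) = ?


Divisors of 780: 1, 2, 3, 4, 5, 6, 10, 12, 13, 15, 20, 26, 30, 39, 52, 60, 65, 78, 130, 156, 195, 260, 390, 780
Sum = 1 + 2 + 3 + 4 + 5 + 6 + 10 + 12 + 13 + 15 + 20 + 26 + 30 + 39 + 52 + 60 + 65 + 78 + 130 + 156 + 195 + 260 + 390 + 780 = 2352

σ(780) = 2352


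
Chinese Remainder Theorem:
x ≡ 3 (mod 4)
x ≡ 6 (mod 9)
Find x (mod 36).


M = 4*9 = 36
M1 = M/4 = 9, M2 = M/9 = 4
M1^(-1) mod 4 = 1, M2^(-1) mod 9 = 7
x = 3*9*1 + 6*4*7 = 195
195 mod 36 = 15
Check: 15 mod 4 = 3 ✓, 15 mod 9 = 6 ✓

x ≡ 15 (mod 36)


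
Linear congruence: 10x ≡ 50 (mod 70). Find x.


GCD(10, 70) = 10 divides 50
Divide: 1x ≡ 5 (mod 7)
x ≡ 5 (mod 7)


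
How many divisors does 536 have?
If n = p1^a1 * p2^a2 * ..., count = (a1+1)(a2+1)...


536 = 2^3 × 67^1
d(536) = (3+1) × (1+1) = 8

8 divisors


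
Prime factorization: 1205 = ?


1205 / 5 = 241
241 / 241 = 1
1205 = 5 × 241


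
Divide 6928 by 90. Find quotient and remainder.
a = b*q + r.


6928 = 90 * 76 + 88
Check: 6840 + 88 = 6928

q = 76, r = 88


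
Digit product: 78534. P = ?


7 × 8 × 5 × 3 × 4 = 3360


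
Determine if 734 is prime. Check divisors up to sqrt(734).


734 / 2 = 367 (exact division)
734 is NOT prime.

No, 734 is not prime


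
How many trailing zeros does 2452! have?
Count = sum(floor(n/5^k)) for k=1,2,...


floor(2452/5) = 490
floor(2452/25) = 98
floor(2452/125) = 19
floor(2452/625) = 3
Total = 610

610 trailing zeros


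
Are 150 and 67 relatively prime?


Euclidean algorithm:
150 = 2 * 67 + 16
67 = 4 * 16 + 3
16 = 5 * 3 + 1
3 = 3 * 1 + 0
GCD(150, 67) = 1

Yes, coprime (GCD = 1)


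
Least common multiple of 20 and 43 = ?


GCD(20, 43) = 1
LCM = 20*43/1 = 860/1 = 860

LCM = 860


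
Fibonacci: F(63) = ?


Sequence: 1, 1, 2, 3, 5, 8, 13, 21, 34, 55, 89, 144, 233, 377, 610, 987, 1597, 2584, 4181, 6765, 10946, 17711, 28657, 46368, 75025, 121393, 196418, 317811, 514229, 832040, 1346269, 2178309, 3524578, 5702887, 9227465, 14930352, 24157817, 39088169, 63245986, 102334155, 165580141, 267914296, 433494437, 701408733, 1134903170, 1836311903, 2971215073, 4807526976, 7778742049, 12586269025, 20365011074, 32951280099, 53316291173, 86267571272, 139583862445, 225851433717, 365435296162, 591286729879, 956722026041, 1548008755920, 2504730781961, 4052739537881, 6557470319842
F(63) = 6557470319842


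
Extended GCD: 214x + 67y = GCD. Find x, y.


Tabular extended Euclidean (each row: r = 214*s + 67*t):
r=214, s=1, t=0
r=67, s=0, t=1
q=3: r=13, s=1, t=-3   [214*(1) + 67*(-3) = 13]
q=5: r=2, s=-5, t=16   [214*(-5) + 67*(16) = 2]
q=6: r=1, s=31, t=-99   [214*(31) + 67*(-99) = 1]
q=2: r=0, s=-67, t=214   [214*(-67) + 67*(214) = 0]
GCD = 1; from the row with r=1: x=31, y=-99
Check: 214*(31) + 67*(-99) = 6634 - 6633 = 1

GCD = 1, x = 31, y = -99


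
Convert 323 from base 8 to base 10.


323 (base 8) = 211 (decimal)
211 (decimal) = 211 (base 10)


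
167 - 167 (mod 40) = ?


167 - 167 = 0
0 mod 40 = 0


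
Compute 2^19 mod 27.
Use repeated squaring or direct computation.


2^1 mod 27 = 2
2^2 mod 27 = 4
2^3 mod 27 = 8
2^4 mod 27 = 16
2^5 mod 27 = 5
2^6 mod 27 = 10
2^7 mod 27 = 20
2^8 mod 27 = 13
2^9 mod 27 = 26
2^10 mod 27 = 25
2^11 mod 27 = 23
2^12 mod 27 = 19
2^13 mod 27 = 11
2^14 mod 27 = 22
2^15 mod 27 = 17
2^16 mod 27 = 7
2^17 mod 27 = 14
2^18 mod 27 = 1
2^19 mod 27 = 2


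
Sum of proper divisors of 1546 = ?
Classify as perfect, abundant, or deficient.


Proper divisors: 1, 2, 773
Sum = 1 + 2 + 773 = 776
776 < 1546 → deficient

s(1546) = 776 (deficient)


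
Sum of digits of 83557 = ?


8 + 3 + 5 + 5 + 7 = 28


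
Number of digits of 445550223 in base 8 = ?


445550223 in base 8 = 3243507217
Number of digits = 10

10 digits (base 8)


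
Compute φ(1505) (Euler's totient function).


1505 = 5 × 7 × 43
Prime factors: 5, 7, 43
φ(1505) = 1505 × (1-1/5) × (1-1/7) × (1-1/43)
= 1505 × 4/5 × 6/7 × 42/43 = 1008

φ(1505) = 1008


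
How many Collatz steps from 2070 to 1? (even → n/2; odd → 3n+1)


2070 → 1035 → 3106 → 1553 → 4660 → 2330 → 1165 → 3496 → 1748 → 874 → 437 → 1312 → 656 → 328 → 164 → 82 → 41 → 124 → 62 → 31 → 94 → 47 → 142 → 71 → 214 → 107 → 322 → 161 → 484 → 242 → 121 → 364 → 182 → 91 → 274 → 137 → 412 → 206 → 103 → 310 → 155 → 466 → 233 → 700 → 350 → 175 → 526 → 263 → 790 → 395 → 1186 → 593 → 1780 → 890 → 445 → 1336 → 668 → 334 → 167 → 502 → 251 → 754 → 377 → 1132 → 566 → 283 → 850 → 425 → 1276 → 638 → 319 → 958 → 479 → 1438 → 719 → 2158 → 1079 → 3238 → 1619 → 4858 → 2429 → 7288 → 3644 → 1822 → 911 → 2734 → 1367 → 4102 → 2051 → 6154 → 3077 → 9232 → 4616 → 2308 → 1154 → 577 → 1732 → 866 → 433 → 1300 → 650 → 325 → 976 → 488 → 244 → 122 → 61 → 184 → 92 → 46 → 23 → 70 → 35 → 106 → 53 → 160 → 80 → 40 → 20 → 10 → 5 → 16 → 8 → 4 → 2 → 1
Total steps = 125

125 steps


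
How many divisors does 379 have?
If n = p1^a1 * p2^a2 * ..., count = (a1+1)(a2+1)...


379 = 379^1
d(379) = (1+1) = 2

2 divisors


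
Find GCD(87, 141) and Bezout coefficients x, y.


Tabular extended Euclidean (each row: r = 87*s + 141*t):
r=87, s=1, t=0
r=141, s=0, t=1
q=0: r=87, s=1, t=0   [87*(1) + 141*(0) = 87]
q=1: r=54, s=-1, t=1   [87*(-1) + 141*(1) = 54]
q=1: r=33, s=2, t=-1   [87*(2) + 141*(-1) = 33]
q=1: r=21, s=-3, t=2   [87*(-3) + 141*(2) = 21]
q=1: r=12, s=5, t=-3   [87*(5) + 141*(-3) = 12]
q=1: r=9, s=-8, t=5   [87*(-8) + 141*(5) = 9]
q=1: r=3, s=13, t=-8   [87*(13) + 141*(-8) = 3]
q=3: r=0, s=-47, t=29   [87*(-47) + 141*(29) = 0]
GCD = 3; from the row with r=3: x=13, y=-8
Check: 87*(13) + 141*(-8) = 1131 - 1128 = 3

GCD = 3, x = 13, y = -8


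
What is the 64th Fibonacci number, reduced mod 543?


F(k) mod 543 for k=1..64:
1, 1, 2, 3, 5, 8, 13, 21, 34, 55, 89, 144, 233, 377, 67, 444, 511, 412, 380, 249, 86, 335, 421, 213, 91, 304, 395, 156, 8, 164, 172, 336, 508, 301, 266, 24, 290, 314, 61, 375, 436, 268, 161, 429, 47, 476, 523, 456, 436, 349, 242, 48, 290, 338, 85, 423, 508, 388, 353, 198, 8, 206, 214, 420
F(64) mod 543 = 420


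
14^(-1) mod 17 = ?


Use the extended Euclidean algorithm on (17, 14); each row r = 17*s + 14*t:
r=17, s=1, t=0
r=14, s=0, t=1
q=1: r=3, s=1, t=-1   [17*(1) + 14*(-1) = 3]
q=4: r=2, s=-4, t=5   [17*(-4) + 14*(5) = 2]
q=1: r=1, s=5, t=-6   [17*(5) + 14*(-6) = 1]
q=2: r=0, s=-14, t=17   [17*(-14) + 14*(17) = 0]
GCD = 1 with t = -6, so 14*(-6) ≡ 1 (mod 17)
Inverse = -6 mod 17 = 11
Check: 14 * 11 = 154 ≡ 1 (mod 17)

14^(-1) ≡ 11 (mod 17)


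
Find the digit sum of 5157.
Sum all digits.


5 + 1 + 5 + 7 = 18


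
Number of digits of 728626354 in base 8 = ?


728626354 in base 8 = 5333372262
Number of digits = 10

10 digits (base 8)


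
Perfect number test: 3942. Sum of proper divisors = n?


Proper divisors of 3942: 1, 2, 3, 6, 9, 18, 27, 54, 73, 146, 219, 438, 657, 1314, 1971
Sum = 1 + 2 + 3 + 6 + 9 + 18 + 27 + 54 + 73 + 146 + 219 + 438 + 657 + 1314 + 1971 = 4938

No, 3942 is not perfect (4938 ≠ 3942)


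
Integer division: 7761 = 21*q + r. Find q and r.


7761 = 21 * 369 + 12
Check: 7749 + 12 = 7761

q = 369, r = 12


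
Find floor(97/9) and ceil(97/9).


97/9 = 10.7778
floor = 10
ceil = 11

floor = 10, ceil = 11


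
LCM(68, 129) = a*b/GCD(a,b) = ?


GCD(68, 129) = 1
LCM = 68*129/1 = 8772/1 = 8772

LCM = 8772


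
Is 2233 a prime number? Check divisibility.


2233 / 7 = 319 (exact division)
2233 is NOT prime.

No, 2233 is not prime


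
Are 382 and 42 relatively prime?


Euclidean algorithm:
382 = 9 * 42 + 4
42 = 10 * 4 + 2
4 = 2 * 2 + 0
GCD(382, 42) = 2

No, not coprime (GCD = 2)


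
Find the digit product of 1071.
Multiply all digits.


1 × 0 × 7 × 1 = 0


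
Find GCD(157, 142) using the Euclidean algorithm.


157 = 1 * 142 + 15
142 = 9 * 15 + 7
15 = 2 * 7 + 1
7 = 7 * 1 + 0
GCD = 1


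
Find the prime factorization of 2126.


2126 / 2 = 1063
1063 / 1063 = 1
2126 = 2 × 1063


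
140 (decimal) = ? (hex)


140 (base 10) = 140 (decimal)
140 (decimal) = 8C (base 16)


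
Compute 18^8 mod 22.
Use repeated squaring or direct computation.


18^1 mod 22 = 18
18^2 mod 22 = 16
18^3 mod 22 = 2
18^4 mod 22 = 14
18^5 mod 22 = 10
18^6 mod 22 = 4
18^7 mod 22 = 6
18^8 mod 22 = 20


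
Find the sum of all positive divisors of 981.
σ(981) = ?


Divisors of 981: 1, 3, 9, 109, 327, 981
Sum = 1 + 3 + 9 + 109 + 327 + 981 = 1430

σ(981) = 1430


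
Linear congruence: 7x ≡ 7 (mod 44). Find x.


GCD(7, 44) = 1, unique solution
a^(-1) mod 44 = 19
x = 19 * 7 mod 44 = 1

x ≡ 1 (mod 44)


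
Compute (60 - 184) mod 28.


60 - 184 = -124
-124 mod 28 = 16


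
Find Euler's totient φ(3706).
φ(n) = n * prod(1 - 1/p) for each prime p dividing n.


3706 = 2 × 17 × 109
Prime factors: 2, 17, 109
φ(3706) = 3706 × (1-1/2) × (1-1/17) × (1-1/109)
= 3706 × 1/2 × 16/17 × 108/109 = 1728

φ(3706) = 1728


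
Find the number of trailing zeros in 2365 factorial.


floor(2365/5) = 473
floor(2365/25) = 94
floor(2365/125) = 18
floor(2365/625) = 3
Total = 588

588 trailing zeros


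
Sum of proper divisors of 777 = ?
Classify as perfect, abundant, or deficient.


Proper divisors: 1, 3, 7, 21, 37, 111, 259
Sum = 1 + 3 + 7 + 21 + 37 + 111 + 259 = 439
439 < 777 → deficient

s(777) = 439 (deficient)


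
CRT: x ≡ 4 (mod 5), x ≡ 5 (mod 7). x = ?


M = 5*7 = 35
M1 = M/5 = 7, M2 = M/7 = 5
M1^(-1) mod 5 = 3, M2^(-1) mod 7 = 3
x = 4*7*3 + 5*5*3 = 159
159 mod 35 = 19
Check: 19 mod 5 = 4 ✓, 19 mod 7 = 5 ✓

x ≡ 19 (mod 35)


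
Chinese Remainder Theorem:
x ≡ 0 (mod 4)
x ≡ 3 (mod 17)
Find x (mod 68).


M = 4*17 = 68
M1 = M/4 = 17, M2 = M/17 = 4
M1^(-1) mod 4 = 1, M2^(-1) mod 17 = 13
x = 0*17*1 + 3*4*13 = 156
156 mod 68 = 20
Check: 20 mod 4 = 0 ✓, 20 mod 17 = 3 ✓

x ≡ 20 (mod 68)


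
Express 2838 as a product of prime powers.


2838 / 2 = 1419
1419 / 3 = 473
473 / 11 = 43
43 / 43 = 1
2838 = 2 × 3 × 11 × 43


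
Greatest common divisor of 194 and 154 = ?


194 = 1 * 154 + 40
154 = 3 * 40 + 34
40 = 1 * 34 + 6
34 = 5 * 6 + 4
6 = 1 * 4 + 2
4 = 2 * 2 + 0
GCD = 2


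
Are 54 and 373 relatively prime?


Euclidean algorithm:
373 = 6 * 54 + 49
54 = 1 * 49 + 5
49 = 9 * 5 + 4
5 = 1 * 4 + 1
4 = 4 * 1 + 0
GCD(54, 373) = 1

Yes, coprime (GCD = 1)


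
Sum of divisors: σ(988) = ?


Divisors of 988: 1, 2, 4, 13, 19, 26, 38, 52, 76, 247, 494, 988
Sum = 1 + 2 + 4 + 13 + 19 + 26 + 38 + 52 + 76 + 247 + 494 + 988 = 1960

σ(988) = 1960


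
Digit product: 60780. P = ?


6 × 0 × 7 × 8 × 0 = 0


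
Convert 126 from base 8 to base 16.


126 (base 8) = 86 (decimal)
86 (decimal) = 56 (base 16)


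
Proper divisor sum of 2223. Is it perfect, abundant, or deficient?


Proper divisors: 1, 3, 9, 13, 19, 39, 57, 117, 171, 247, 741
Sum = 1 + 3 + 9 + 13 + 19 + 39 + 57 + 117 + 171 + 247 + 741 = 1417
1417 < 2223 → deficient

s(2223) = 1417 (deficient)


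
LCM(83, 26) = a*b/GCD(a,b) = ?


GCD(83, 26) = 1
LCM = 83*26/1 = 2158/1 = 2158

LCM = 2158


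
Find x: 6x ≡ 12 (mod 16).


GCD(6, 16) = 2 divides 12
Divide: 3x ≡ 6 (mod 8)
x ≡ 2 (mod 8)


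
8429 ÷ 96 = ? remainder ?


8429 = 96 * 87 + 77
Check: 8352 + 77 = 8429

q = 87, r = 77


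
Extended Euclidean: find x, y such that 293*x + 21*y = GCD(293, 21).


Tabular extended Euclidean (each row: r = 293*s + 21*t):
r=293, s=1, t=0
r=21, s=0, t=1
q=13: r=20, s=1, t=-13   [293*(1) + 21*(-13) = 20]
q=1: r=1, s=-1, t=14   [293*(-1) + 21*(14) = 1]
q=20: r=0, s=21, t=-293   [293*(21) + 21*(-293) = 0]
GCD = 1; from the row with r=1: x=-1, y=14
Check: 293*(-1) + 21*(14) = -293 + 294 = 1

GCD = 1, x = -1, y = 14


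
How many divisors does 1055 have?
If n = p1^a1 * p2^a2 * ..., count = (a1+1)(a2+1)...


1055 = 5^1 × 211^1
d(1055) = (1+1) × (1+1) = 4

4 divisors


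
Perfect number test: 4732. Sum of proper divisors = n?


Proper divisors of 4732: 1, 2, 4, 7, 13, 14, 26, 28, 52, 91, 169, 182, 338, 364, 676, 1183, 2366
Sum = 1 + 2 + 4 + 7 + 13 + 14 + 26 + 28 + 52 + 91 + 169 + 182 + 338 + 364 + 676 + 1183 + 2366 = 5516

No, 4732 is not perfect (5516 ≠ 4732)


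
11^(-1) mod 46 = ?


Use the extended Euclidean algorithm on (46, 11); each row r = 46*s + 11*t:
r=46, s=1, t=0
r=11, s=0, t=1
q=4: r=2, s=1, t=-4   [46*(1) + 11*(-4) = 2]
q=5: r=1, s=-5, t=21   [46*(-5) + 11*(21) = 1]
q=2: r=0, s=11, t=-46   [46*(11) + 11*(-46) = 0]
GCD = 1 with t = 21, so 11*(21) ≡ 1 (mod 46)
Inverse = 21 mod 46 = 21
Check: 11 * 21 = 231 ≡ 1 (mod 46)

11^(-1) ≡ 21 (mod 46)


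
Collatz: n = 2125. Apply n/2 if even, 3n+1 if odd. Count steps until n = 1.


2125 → 6376 → 3188 → 1594 → 797 → 2392 → 1196 → 598 → 299 → 898 → 449 → 1348 → 674 → 337 → 1012 → 506 → 253 → 760 → 380 → 190 → 95 → 286 → 143 → 430 → 215 → 646 → 323 → 970 → 485 → 1456 → 728 → 364 → 182 → 91 → 274 → 137 → 412 → 206 → 103 → 310 → 155 → 466 → 233 → 700 → 350 → 175 → 526 → 263 → 790 → 395 → 1186 → 593 → 1780 → 890 → 445 → 1336 → 668 → 334 → 167 → 502 → 251 → 754 → 377 → 1132 → 566 → 283 → 850 → 425 → 1276 → 638 → 319 → 958 → 479 → 1438 → 719 → 2158 → 1079 → 3238 → 1619 → 4858 → 2429 → 7288 → 3644 → 1822 → 911 → 2734 → 1367 → 4102 → 2051 → 6154 → 3077 → 9232 → 4616 → 2308 → 1154 → 577 → 1732 → 866 → 433 → 1300 → 650 → 325 → 976 → 488 → 244 → 122 → 61 → 184 → 92 → 46 → 23 → 70 → 35 → 106 → 53 → 160 → 80 → 40 → 20 → 10 → 5 → 16 → 8 → 4 → 2 → 1
Total steps = 125

125 steps


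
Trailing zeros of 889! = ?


floor(889/5) = 177
floor(889/25) = 35
floor(889/125) = 7
floor(889/625) = 1
Total = 220

220 trailing zeros


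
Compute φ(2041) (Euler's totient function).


2041 = 13 × 157
Prime factors: 13, 157
φ(2041) = 2041 × (1-1/13) × (1-1/157)
= 2041 × 12/13 × 156/157 = 1872

φ(2041) = 1872


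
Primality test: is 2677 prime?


Check divisors up to sqrt(2677) = 51.7397
No divisors found.
2677 is prime.

Yes, 2677 is prime


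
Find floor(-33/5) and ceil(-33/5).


-33/5 = -6.6000
floor = -7
ceil = -6

floor = -7, ceil = -6


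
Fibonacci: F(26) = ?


Sequence: 1, 1, 2, 3, 5, 8, 13, 21, 34, 55, 89, 144, 233, 377, 610, 987, 1597, 2584, 4181, 6765, 10946, 17711, 28657, 46368, 75025, 121393
F(26) = 121393


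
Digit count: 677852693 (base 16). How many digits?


677852693 in base 16 = 28673615
Number of digits = 8

8 digits (base 16)


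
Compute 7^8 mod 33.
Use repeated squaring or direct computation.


7^1 mod 33 = 7
7^2 mod 33 = 16
7^3 mod 33 = 13
7^4 mod 33 = 25
7^5 mod 33 = 10
7^6 mod 33 = 4
7^7 mod 33 = 28
7^8 mod 33 = 31


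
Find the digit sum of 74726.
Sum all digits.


7 + 4 + 7 + 2 + 6 = 26


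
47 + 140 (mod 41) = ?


47 + 140 = 187
187 mod 41 = 23


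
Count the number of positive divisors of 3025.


3025 = 5^2 × 11^2
d(3025) = (2+1) × (2+1) = 9

9 divisors


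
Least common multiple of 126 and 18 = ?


GCD(126, 18) = 18
LCM = 126*18/18 = 2268/18 = 126

LCM = 126


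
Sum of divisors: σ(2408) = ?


Divisors of 2408: 1, 2, 4, 7, 8, 14, 28, 43, 56, 86, 172, 301, 344, 602, 1204, 2408
Sum = 1 + 2 + 4 + 7 + 8 + 14 + 28 + 43 + 56 + 86 + 172 + 301 + 344 + 602 + 1204 + 2408 = 5280

σ(2408) = 5280


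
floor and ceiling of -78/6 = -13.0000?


-78/6 = -13.0000
floor = -13
ceil = -13

floor = -13, ceil = -13


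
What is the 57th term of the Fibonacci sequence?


Sequence: 1, 1, 2, 3, 5, 8, 13, 21, 34, 55, 89, 144, 233, 377, 610, 987, 1597, 2584, 4181, 6765, 10946, 17711, 28657, 46368, 75025, 121393, 196418, 317811, 514229, 832040, 1346269, 2178309, 3524578, 5702887, 9227465, 14930352, 24157817, 39088169, 63245986, 102334155, 165580141, 267914296, 433494437, 701408733, 1134903170, 1836311903, 2971215073, 4807526976, 7778742049, 12586269025, 20365011074, 32951280099, 53316291173, 86267571272, 139583862445, 225851433717, 365435296162
F(57) = 365435296162


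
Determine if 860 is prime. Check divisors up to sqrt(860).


860 / 2 = 430 (exact division)
860 is NOT prime.

No, 860 is not prime


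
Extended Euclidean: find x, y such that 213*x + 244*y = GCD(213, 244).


Tabular extended Euclidean (each row: r = 213*s + 244*t):
r=213, s=1, t=0
r=244, s=0, t=1
q=0: r=213, s=1, t=0   [213*(1) + 244*(0) = 213]
q=1: r=31, s=-1, t=1   [213*(-1) + 244*(1) = 31]
q=6: r=27, s=7, t=-6   [213*(7) + 244*(-6) = 27]
q=1: r=4, s=-8, t=7   [213*(-8) + 244*(7) = 4]
q=6: r=3, s=55, t=-48   [213*(55) + 244*(-48) = 3]
q=1: r=1, s=-63, t=55   [213*(-63) + 244*(55) = 1]
q=3: r=0, s=244, t=-213   [213*(244) + 244*(-213) = 0]
GCD = 1; from the row with r=1: x=-63, y=55
Check: 213*(-63) + 244*(55) = -13419 + 13420 = 1

GCD = 1, x = -63, y = 55


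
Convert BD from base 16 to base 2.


BD (base 16) = 189 (decimal)
189 (decimal) = 10111101 (base 2)


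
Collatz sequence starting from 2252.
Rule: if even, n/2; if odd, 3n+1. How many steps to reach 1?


2252 → 1126 → 563 → 1690 → 845 → 2536 → 1268 → 634 → 317 → 952 → 476 → 238 → 119 → 358 → 179 → 538 → 269 → 808 → 404 → 202 → 101 → 304 → 152 → 76 → 38 → 19 → 58 → 29 → 88 → 44 → 22 → 11 → 34 → 17 → 52 → 26 → 13 → 40 → 20 → 10 → 5 → 16 → 8 → 4 → 2 → 1
Total steps = 45

45 steps


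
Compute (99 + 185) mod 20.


99 + 185 = 284
284 mod 20 = 4


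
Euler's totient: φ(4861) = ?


4861 = 4861
Prime factors: 4861
φ(4861) = 4861 × (1-1/4861)
= 4861 × 4860/4861 = 4860

φ(4861) = 4860


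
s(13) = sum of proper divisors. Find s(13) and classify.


Proper divisors: 1
Sum = 1 = 1
1 < 13 → deficient

s(13) = 1 (deficient)


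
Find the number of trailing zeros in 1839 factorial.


floor(1839/5) = 367
floor(1839/25) = 73
floor(1839/125) = 14
floor(1839/625) = 2
Total = 456

456 trailing zeros


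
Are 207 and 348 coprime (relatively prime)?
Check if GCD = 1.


Euclidean algorithm:
348 = 1 * 207 + 141
207 = 1 * 141 + 66
141 = 2 * 66 + 9
66 = 7 * 9 + 3
9 = 3 * 3 + 0
GCD(207, 348) = 3

No, not coprime (GCD = 3)


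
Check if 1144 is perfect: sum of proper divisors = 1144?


Proper divisors of 1144: 1, 2, 4, 8, 11, 13, 22, 26, 44, 52, 88, 104, 143, 286, 572
Sum = 1 + 2 + 4 + 8 + 11 + 13 + 22 + 26 + 44 + 52 + 88 + 104 + 143 + 286 + 572 = 1376

No, 1144 is not perfect (1376 ≠ 1144)


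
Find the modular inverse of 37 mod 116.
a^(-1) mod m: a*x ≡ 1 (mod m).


Use the extended Euclidean algorithm on (116, 37); each row r = 116*s + 37*t:
r=116, s=1, t=0
r=37, s=0, t=1
q=3: r=5, s=1, t=-3   [116*(1) + 37*(-3) = 5]
q=7: r=2, s=-7, t=22   [116*(-7) + 37*(22) = 2]
q=2: r=1, s=15, t=-47   [116*(15) + 37*(-47) = 1]
q=2: r=0, s=-37, t=116   [116*(-37) + 37*(116) = 0]
GCD = 1 with t = -47, so 37*(-47) ≡ 1 (mod 116)
Inverse = -47 mod 116 = 69
Check: 37 * 69 = 2553 ≡ 1 (mod 116)

37^(-1) ≡ 69 (mod 116)


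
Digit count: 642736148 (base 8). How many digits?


642736148 in base 8 = 4623660024
Number of digits = 10

10 digits (base 8)


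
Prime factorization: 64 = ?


64 / 2 = 32
32 / 2 = 16
16 / 2 = 8
8 / 2 = 4
4 / 2 = 2
2 / 2 = 1
64 = 2^6


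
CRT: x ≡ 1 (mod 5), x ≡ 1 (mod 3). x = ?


M = 5*3 = 15
M1 = M/5 = 3, M2 = M/3 = 5
M1^(-1) mod 5 = 2, M2^(-1) mod 3 = 2
x = 1*3*2 + 1*5*2 = 16
16 mod 15 = 1
Check: 1 mod 5 = 1 ✓, 1 mod 3 = 1 ✓

x ≡ 1 (mod 15)


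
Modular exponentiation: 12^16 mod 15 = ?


12^1 mod 15 = 12
12^2 mod 15 = 9
12^3 mod 15 = 3
12^4 mod 15 = 6
12^5 mod 15 = 12
12^6 mod 15 = 9
12^7 mod 15 = 3
12^8 mod 15 = 6
12^9 mod 15 = 12
12^10 mod 15 = 9
12^11 mod 15 = 3
12^12 mod 15 = 6
12^13 mod 15 = 12
12^14 mod 15 = 9
12^15 mod 15 = 3
12^16 mod 15 = 6


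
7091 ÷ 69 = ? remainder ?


7091 = 69 * 102 + 53
Check: 7038 + 53 = 7091

q = 102, r = 53


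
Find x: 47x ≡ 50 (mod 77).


GCD(47, 77) = 1, unique solution
a^(-1) mod 77 = 59
x = 59 * 50 mod 77 = 24

x ≡ 24 (mod 77)


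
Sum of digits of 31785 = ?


3 + 1 + 7 + 8 + 5 = 24


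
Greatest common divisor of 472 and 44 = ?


472 = 10 * 44 + 32
44 = 1 * 32 + 12
32 = 2 * 12 + 8
12 = 1 * 8 + 4
8 = 2 * 4 + 0
GCD = 4


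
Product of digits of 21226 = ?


2 × 1 × 2 × 2 × 6 = 48


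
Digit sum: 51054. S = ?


5 + 1 + 0 + 5 + 4 = 15


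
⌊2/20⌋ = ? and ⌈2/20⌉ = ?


2/20 = 0.1000
floor = 0
ceil = 1

floor = 0, ceil = 1


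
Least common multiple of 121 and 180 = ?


GCD(121, 180) = 1
LCM = 121*180/1 = 21780/1 = 21780

LCM = 21780


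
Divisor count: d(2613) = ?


2613 = 3^1 × 13^1 × 67^1
d(2613) = (1+1) × (1+1) × (1+1) = 8

8 divisors


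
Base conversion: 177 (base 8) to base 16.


177 (base 8) = 127 (decimal)
127 (decimal) = 7F (base 16)


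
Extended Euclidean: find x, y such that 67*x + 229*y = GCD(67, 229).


Tabular extended Euclidean (each row: r = 67*s + 229*t):
r=67, s=1, t=0
r=229, s=0, t=1
q=0: r=67, s=1, t=0   [67*(1) + 229*(0) = 67]
q=3: r=28, s=-3, t=1   [67*(-3) + 229*(1) = 28]
q=2: r=11, s=7, t=-2   [67*(7) + 229*(-2) = 11]
q=2: r=6, s=-17, t=5   [67*(-17) + 229*(5) = 6]
q=1: r=5, s=24, t=-7   [67*(24) + 229*(-7) = 5]
q=1: r=1, s=-41, t=12   [67*(-41) + 229*(12) = 1]
q=5: r=0, s=229, t=-67   [67*(229) + 229*(-67) = 0]
GCD = 1; from the row with r=1: x=-41, y=12
Check: 67*(-41) + 229*(12) = -2747 + 2748 = 1

GCD = 1, x = -41, y = 12


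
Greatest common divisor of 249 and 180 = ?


249 = 1 * 180 + 69
180 = 2 * 69 + 42
69 = 1 * 42 + 27
42 = 1 * 27 + 15
27 = 1 * 15 + 12
15 = 1 * 12 + 3
12 = 4 * 3 + 0
GCD = 3


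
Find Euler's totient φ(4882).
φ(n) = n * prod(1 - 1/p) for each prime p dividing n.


4882 = 2 × 2441
Prime factors: 2, 2441
φ(4882) = 4882 × (1-1/2) × (1-1/2441)
= 4882 × 1/2 × 2440/2441 = 2440

φ(4882) = 2440


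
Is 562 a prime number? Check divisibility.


562 / 2 = 281 (exact division)
562 is NOT prime.

No, 562 is not prime


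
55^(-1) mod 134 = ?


Use the extended Euclidean algorithm on (134, 55); each row r = 134*s + 55*t:
r=134, s=1, t=0
r=55, s=0, t=1
q=2: r=24, s=1, t=-2   [134*(1) + 55*(-2) = 24]
q=2: r=7, s=-2, t=5   [134*(-2) + 55*(5) = 7]
q=3: r=3, s=7, t=-17   [134*(7) + 55*(-17) = 3]
q=2: r=1, s=-16, t=39   [134*(-16) + 55*(39) = 1]
q=3: r=0, s=55, t=-134   [134*(55) + 55*(-134) = 0]
GCD = 1 with t = 39, so 55*(39) ≡ 1 (mod 134)
Inverse = 39 mod 134 = 39
Check: 55 * 39 = 2145 ≡ 1 (mod 134)

55^(-1) ≡ 39 (mod 134)


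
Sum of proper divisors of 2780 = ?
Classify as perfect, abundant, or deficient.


Proper divisors: 1, 2, 4, 5, 10, 20, 139, 278, 556, 695, 1390
Sum = 1 + 2 + 4 + 5 + 10 + 20 + 139 + 278 + 556 + 695 + 1390 = 3100
3100 > 2780 → abundant

s(2780) = 3100 (abundant)


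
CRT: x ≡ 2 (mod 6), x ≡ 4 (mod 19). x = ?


M = 6*19 = 114
M1 = M/6 = 19, M2 = M/19 = 6
M1^(-1) mod 6 = 1, M2^(-1) mod 19 = 16
x = 2*19*1 + 4*6*16 = 422
422 mod 114 = 80
Check: 80 mod 6 = 2 ✓, 80 mod 19 = 4 ✓

x ≡ 80 (mod 114)


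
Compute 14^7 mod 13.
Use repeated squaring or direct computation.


14^1 mod 13 = 1
14^2 mod 13 = 1
14^3 mod 13 = 1
14^4 mod 13 = 1
14^5 mod 13 = 1
14^6 mod 13 = 1
14^7 mod 13 = 1


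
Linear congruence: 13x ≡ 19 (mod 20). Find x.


GCD(13, 20) = 1, unique solution
a^(-1) mod 20 = 17
x = 17 * 19 mod 20 = 3

x ≡ 3 (mod 20)


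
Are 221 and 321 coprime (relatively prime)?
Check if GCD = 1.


Euclidean algorithm:
321 = 1 * 221 + 100
221 = 2 * 100 + 21
100 = 4 * 21 + 16
21 = 1 * 16 + 5
16 = 3 * 5 + 1
5 = 5 * 1 + 0
GCD(221, 321) = 1

Yes, coprime (GCD = 1)


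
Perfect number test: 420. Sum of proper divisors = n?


Proper divisors of 420: 1, 2, 3, 4, 5, 6, 7, 10, 12, 14, 15, 20, 21, 28, 30, 35, 42, 60, 70, 84, 105, 140, 210
Sum = 1 + 2 + 3 + 4 + 5 + 6 + 7 + 10 + 12 + 14 + 15 + 20 + 21 + 28 + 30 + 35 + 42 + 60 + 70 + 84 + 105 + 140 + 210 = 924

No, 420 is not perfect (924 ≠ 420)


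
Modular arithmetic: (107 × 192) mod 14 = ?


107 × 192 = 20544
20544 mod 14 = 6


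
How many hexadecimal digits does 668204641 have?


668204641 in base 16 = 27D3FE61
Number of digits = 8

8 digits (base 16)


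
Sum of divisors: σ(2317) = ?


Divisors of 2317: 1, 7, 331, 2317
Sum = 1 + 7 + 331 + 2317 = 2656

σ(2317) = 2656


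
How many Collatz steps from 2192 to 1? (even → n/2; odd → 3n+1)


2192 → 1096 → 548 → 274 → 137 → 412 → 206 → 103 → 310 → 155 → 466 → 233 → 700 → 350 → 175 → 526 → 263 → 790 → 395 → 1186 → 593 → 1780 → 890 → 445 → 1336 → 668 → 334 → 167 → 502 → 251 → 754 → 377 → 1132 → 566 → 283 → 850 → 425 → 1276 → 638 → 319 → 958 → 479 → 1438 → 719 → 2158 → 1079 → 3238 → 1619 → 4858 → 2429 → 7288 → 3644 → 1822 → 911 → 2734 → 1367 → 4102 → 2051 → 6154 → 3077 → 9232 → 4616 → 2308 → 1154 → 577 → 1732 → 866 → 433 → 1300 → 650 → 325 → 976 → 488 → 244 → 122 → 61 → 184 → 92 → 46 → 23 → 70 → 35 → 106 → 53 → 160 → 80 → 40 → 20 → 10 → 5 → 16 → 8 → 4 → 2 → 1
Total steps = 94

94 steps


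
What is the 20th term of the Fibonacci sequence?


Sequence: 1, 1, 2, 3, 5, 8, 13, 21, 34, 55, 89, 144, 233, 377, 610, 987, 1597, 2584, 4181, 6765
F(20) = 6765


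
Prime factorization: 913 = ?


913 / 11 = 83
83 / 83 = 1
913 = 11 × 83


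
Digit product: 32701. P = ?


3 × 2 × 7 × 0 × 1 = 0


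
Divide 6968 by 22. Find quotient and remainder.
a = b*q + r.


6968 = 22 * 316 + 16
Check: 6952 + 16 = 6968

q = 316, r = 16


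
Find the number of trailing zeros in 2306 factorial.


floor(2306/5) = 461
floor(2306/25) = 92
floor(2306/125) = 18
floor(2306/625) = 3
Total = 574

574 trailing zeros


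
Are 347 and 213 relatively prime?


Euclidean algorithm:
347 = 1 * 213 + 134
213 = 1 * 134 + 79
134 = 1 * 79 + 55
79 = 1 * 55 + 24
55 = 2 * 24 + 7
24 = 3 * 7 + 3
7 = 2 * 3 + 1
3 = 3 * 1 + 0
GCD(347, 213) = 1

Yes, coprime (GCD = 1)


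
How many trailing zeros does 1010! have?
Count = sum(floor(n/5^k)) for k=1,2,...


floor(1010/5) = 202
floor(1010/25) = 40
floor(1010/125) = 8
floor(1010/625) = 1
Total = 251

251 trailing zeros


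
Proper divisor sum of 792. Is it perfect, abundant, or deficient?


Proper divisors: 1, 2, 3, 4, 6, 8, 9, 11, 12, 18, 22, 24, 33, 36, 44, 66, 72, 88, 99, 132, 198, 264, 396
Sum = 1 + 2 + 3 + 4 + 6 + 8 + 9 + 11 + 12 + 18 + 22 + 24 + 33 + 36 + 44 + 66 + 72 + 88 + 99 + 132 + 198 + 264 + 396 = 1548
1548 > 792 → abundant

s(792) = 1548 (abundant)


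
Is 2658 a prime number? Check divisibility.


2658 / 2 = 1329 (exact division)
2658 is NOT prime.

No, 2658 is not prime


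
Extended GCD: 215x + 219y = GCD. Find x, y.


Tabular extended Euclidean (each row: r = 215*s + 219*t):
r=215, s=1, t=0
r=219, s=0, t=1
q=0: r=215, s=1, t=0   [215*(1) + 219*(0) = 215]
q=1: r=4, s=-1, t=1   [215*(-1) + 219*(1) = 4]
q=53: r=3, s=54, t=-53   [215*(54) + 219*(-53) = 3]
q=1: r=1, s=-55, t=54   [215*(-55) + 219*(54) = 1]
q=3: r=0, s=219, t=-215   [215*(219) + 219*(-215) = 0]
GCD = 1; from the row with r=1: x=-55, y=54
Check: 215*(-55) + 219*(54) = -11825 + 11826 = 1

GCD = 1, x = -55, y = 54


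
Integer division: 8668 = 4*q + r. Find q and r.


8668 = 4 * 2167 + 0
Check: 8668 + 0 = 8668

q = 2167, r = 0


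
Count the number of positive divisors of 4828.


4828 = 2^2 × 17^1 × 71^1
d(4828) = (2+1) × (1+1) × (1+1) = 12

12 divisors


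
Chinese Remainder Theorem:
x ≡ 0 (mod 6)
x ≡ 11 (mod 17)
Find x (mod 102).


M = 6*17 = 102
M1 = M/6 = 17, M2 = M/17 = 6
M1^(-1) mod 6 = 5, M2^(-1) mod 17 = 3
x = 0*17*5 + 11*6*3 = 198
198 mod 102 = 96
Check: 96 mod 6 = 0 ✓, 96 mod 17 = 11 ✓

x ≡ 96 (mod 102)
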